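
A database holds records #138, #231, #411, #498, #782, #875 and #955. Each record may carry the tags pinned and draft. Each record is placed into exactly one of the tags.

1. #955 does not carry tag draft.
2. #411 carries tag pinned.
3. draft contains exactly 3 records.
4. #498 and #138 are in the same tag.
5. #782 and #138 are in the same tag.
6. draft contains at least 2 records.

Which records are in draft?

draft = {#138, #498, #782}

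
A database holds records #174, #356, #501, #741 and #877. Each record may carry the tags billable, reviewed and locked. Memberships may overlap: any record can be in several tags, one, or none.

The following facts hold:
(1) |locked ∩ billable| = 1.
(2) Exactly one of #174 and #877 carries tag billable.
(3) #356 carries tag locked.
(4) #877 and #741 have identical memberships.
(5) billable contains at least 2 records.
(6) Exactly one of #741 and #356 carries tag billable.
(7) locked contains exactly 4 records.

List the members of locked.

locked = {#356, #501, #741, #877}

From (3): #356 ∈ locked.
Suppose #174 ∈ locked: no assignment then satisfies all the clues, so #174 ∉ locked.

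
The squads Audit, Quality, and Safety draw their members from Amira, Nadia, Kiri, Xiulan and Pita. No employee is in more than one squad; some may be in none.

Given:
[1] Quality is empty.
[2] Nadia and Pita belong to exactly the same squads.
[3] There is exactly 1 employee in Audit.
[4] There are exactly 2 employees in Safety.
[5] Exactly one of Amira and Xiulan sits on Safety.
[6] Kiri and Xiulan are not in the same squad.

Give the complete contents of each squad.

Audit = {Xiulan}; Quality = {}; Safety = {Amira, Kiri}

(1): Quality already has 0, so the rest are out.
Suppose Amira ∈ Audit: no assignment then satisfies all the clues, so Amira ∉ Audit.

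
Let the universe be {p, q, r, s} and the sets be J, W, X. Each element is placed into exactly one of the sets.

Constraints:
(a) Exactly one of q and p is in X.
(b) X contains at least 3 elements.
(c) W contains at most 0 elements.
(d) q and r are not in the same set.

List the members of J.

J = {q}

(c): W already has 0, so the rest are out.
Suppose p ∈ J: no assignment then satisfies all the clues, so p ∉ J.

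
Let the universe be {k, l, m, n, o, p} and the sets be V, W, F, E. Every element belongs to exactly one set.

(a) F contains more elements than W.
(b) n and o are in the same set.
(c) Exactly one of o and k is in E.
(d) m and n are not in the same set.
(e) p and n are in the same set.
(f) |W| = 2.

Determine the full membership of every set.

V = {}; W = {l, m}; F = {n, o, p}; E = {k}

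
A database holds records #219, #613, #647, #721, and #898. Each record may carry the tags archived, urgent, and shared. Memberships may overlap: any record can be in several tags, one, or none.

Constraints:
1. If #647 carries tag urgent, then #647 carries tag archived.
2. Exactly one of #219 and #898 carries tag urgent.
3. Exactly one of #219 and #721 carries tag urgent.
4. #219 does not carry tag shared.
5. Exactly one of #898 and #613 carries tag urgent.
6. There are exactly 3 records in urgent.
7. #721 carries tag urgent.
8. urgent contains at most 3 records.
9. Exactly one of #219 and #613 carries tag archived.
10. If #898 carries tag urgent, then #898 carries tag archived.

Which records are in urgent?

urgent = {#647, #721, #898}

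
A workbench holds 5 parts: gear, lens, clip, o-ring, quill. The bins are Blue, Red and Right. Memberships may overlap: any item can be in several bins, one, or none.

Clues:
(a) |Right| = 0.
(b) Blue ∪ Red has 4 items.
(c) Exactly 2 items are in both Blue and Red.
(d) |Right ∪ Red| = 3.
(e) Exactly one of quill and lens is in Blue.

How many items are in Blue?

3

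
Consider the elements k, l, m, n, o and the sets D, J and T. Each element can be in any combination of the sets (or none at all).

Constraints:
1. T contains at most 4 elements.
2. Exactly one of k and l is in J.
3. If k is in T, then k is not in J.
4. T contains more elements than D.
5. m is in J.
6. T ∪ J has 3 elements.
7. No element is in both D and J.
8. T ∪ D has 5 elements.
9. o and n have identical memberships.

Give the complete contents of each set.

D = {n, o}; J = {l, m}; T = {k, l, m}

From (5): m ∈ J.
(7) (disjoint): m ∉ D.
Suppose k ∈ D: no assignment then satisfies all the clues, so k ∉ D.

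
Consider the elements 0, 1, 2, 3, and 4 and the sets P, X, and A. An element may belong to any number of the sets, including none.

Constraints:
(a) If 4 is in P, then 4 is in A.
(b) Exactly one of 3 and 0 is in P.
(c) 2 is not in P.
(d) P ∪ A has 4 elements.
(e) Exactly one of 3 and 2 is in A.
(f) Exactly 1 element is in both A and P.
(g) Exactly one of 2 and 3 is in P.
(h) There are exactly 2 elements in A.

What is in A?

A = {2, 4}

From (c): 2 ∉ P.
(g) (exactly one): 3 ∈ P.
(b) (exactly one): 0 ∉ P.
Suppose 0 ∈ A: no assignment then satisfies all the clues, so 0 ∉ A.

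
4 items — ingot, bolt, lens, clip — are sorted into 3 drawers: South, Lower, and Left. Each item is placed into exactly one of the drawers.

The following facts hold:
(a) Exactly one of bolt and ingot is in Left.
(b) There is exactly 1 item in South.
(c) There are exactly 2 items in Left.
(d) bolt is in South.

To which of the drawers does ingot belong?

From (d): bolt ∈ South.
(a) (exactly one): ingot ∈ Left.
(b): South already has 1, so the rest are out.

ingot: Left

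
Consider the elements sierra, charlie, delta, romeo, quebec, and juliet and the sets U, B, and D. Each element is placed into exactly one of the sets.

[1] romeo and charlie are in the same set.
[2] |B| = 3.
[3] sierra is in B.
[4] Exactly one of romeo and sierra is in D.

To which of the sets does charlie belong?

From (3): sierra ∈ B.
(4) (exactly one): romeo ∈ D.
(1): charlie matches romeo: charlie ∉ U.
(1): charlie matches romeo: charlie ∉ B.
(1): charlie matches romeo: charlie ∈ D.

charlie: D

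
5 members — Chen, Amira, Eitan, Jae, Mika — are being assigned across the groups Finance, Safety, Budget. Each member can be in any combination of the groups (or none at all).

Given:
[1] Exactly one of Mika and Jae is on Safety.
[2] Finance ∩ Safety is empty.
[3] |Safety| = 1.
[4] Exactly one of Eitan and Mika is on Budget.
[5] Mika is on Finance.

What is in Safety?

Safety = {Jae}

From (5): Mika ∈ Finance.
(2) (disjoint): Mika ∉ Safety.
(1) (exactly one): Jae ∈ Safety.
(2) (disjoint): Jae ∉ Finance.
(3): Safety already has 1, so the rest are out.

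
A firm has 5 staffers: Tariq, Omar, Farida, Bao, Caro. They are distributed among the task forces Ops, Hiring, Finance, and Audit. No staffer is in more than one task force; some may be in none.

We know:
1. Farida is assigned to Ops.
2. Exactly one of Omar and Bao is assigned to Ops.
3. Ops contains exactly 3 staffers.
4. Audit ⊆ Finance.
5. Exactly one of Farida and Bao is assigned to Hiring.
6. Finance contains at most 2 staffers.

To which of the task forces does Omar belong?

Omar: Ops

From (1): Farida ∈ Ops.
(5) (exactly one): Bao ∈ Hiring.
(2) (exactly one): Omar ∈ Ops.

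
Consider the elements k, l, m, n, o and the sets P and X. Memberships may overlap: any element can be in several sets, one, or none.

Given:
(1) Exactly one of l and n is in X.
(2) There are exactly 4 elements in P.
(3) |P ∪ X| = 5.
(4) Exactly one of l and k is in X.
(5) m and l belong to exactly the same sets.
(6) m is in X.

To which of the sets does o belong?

o: X

From (6): m ∈ X.
(5): l matches m: l ∈ X.
(1) (exactly one): n ∉ X.
(4) (exactly one): k ∉ X.
Suppose o ∈ P: no assignment then satisfies all the clues, so o ∉ P.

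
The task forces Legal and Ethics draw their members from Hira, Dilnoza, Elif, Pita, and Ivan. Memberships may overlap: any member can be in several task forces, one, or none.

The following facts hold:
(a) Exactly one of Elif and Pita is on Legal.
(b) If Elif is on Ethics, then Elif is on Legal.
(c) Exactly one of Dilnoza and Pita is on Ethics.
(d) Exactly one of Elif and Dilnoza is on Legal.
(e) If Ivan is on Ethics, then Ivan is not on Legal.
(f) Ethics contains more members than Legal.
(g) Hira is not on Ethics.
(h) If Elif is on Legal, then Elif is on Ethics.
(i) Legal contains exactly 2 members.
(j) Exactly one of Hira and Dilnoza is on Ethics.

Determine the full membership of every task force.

Legal = {Elif, Hira}; Ethics = {Dilnoza, Elif, Ivan}

From (g): Hira ∉ Ethics.
(j) (exactly one): Dilnoza ∈ Ethics.
(c) (exactly one): Pita ∉ Ethics.
Suppose Hira ∉ Legal: no assignment then satisfies all the clues, so Hira ∈ Legal.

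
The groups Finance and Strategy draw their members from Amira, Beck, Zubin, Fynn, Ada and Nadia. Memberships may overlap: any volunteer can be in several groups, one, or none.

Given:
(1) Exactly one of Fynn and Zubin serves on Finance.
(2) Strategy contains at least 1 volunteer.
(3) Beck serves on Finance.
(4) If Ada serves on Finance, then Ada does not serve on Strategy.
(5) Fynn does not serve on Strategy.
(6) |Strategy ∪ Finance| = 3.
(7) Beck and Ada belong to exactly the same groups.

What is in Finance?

Finance = {Ada, Beck, Zubin}

From (3): Beck ∈ Finance.
From (5): Fynn ∉ Strategy.
(7): Ada matches Beck: Ada ∈ Finance.
(4): Ada ∉ Strategy.
(7): Beck matches Ada: Beck ∉ Strategy.
Suppose Amira ∈ Finance: no assignment then satisfies all the clues, so Amira ∉ Finance.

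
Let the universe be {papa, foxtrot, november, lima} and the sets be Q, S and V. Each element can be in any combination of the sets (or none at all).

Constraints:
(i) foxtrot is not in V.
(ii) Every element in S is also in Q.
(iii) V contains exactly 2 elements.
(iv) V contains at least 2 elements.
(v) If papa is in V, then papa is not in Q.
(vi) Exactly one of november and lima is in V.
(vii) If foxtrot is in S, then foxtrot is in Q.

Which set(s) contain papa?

From (i): foxtrot ∉ V.
Suppose papa ∈ Q: no assignment then satisfies all the clues, so papa ∉ Q.

papa: V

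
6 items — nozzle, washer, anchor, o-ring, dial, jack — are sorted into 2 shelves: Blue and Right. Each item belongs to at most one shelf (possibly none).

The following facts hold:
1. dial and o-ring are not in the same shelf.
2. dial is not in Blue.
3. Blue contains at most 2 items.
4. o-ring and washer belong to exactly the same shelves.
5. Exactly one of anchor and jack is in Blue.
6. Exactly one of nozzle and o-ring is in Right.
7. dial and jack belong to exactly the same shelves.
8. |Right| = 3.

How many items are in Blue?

1

From (2): dial ∉ Blue.
(7): jack matches dial: jack ∉ Blue.
(5) (exactly one): anchor ∈ Blue.
Suppose nozzle ∈ Blue: no assignment then satisfies all the clues, so nozzle ∉ Blue.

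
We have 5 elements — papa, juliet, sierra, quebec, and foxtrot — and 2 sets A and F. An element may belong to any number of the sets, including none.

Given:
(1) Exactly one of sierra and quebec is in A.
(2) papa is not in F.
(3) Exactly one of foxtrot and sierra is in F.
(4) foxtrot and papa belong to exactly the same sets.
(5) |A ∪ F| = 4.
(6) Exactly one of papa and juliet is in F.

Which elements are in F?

From (2): papa ∉ F.
(4): foxtrot matches papa: foxtrot ∉ F.
(6) (exactly one): juliet ∈ F.
(3) (exactly one): sierra ∈ F.
Suppose quebec ∈ F: no assignment then satisfies all the clues, so quebec ∉ F.

F = {juliet, sierra}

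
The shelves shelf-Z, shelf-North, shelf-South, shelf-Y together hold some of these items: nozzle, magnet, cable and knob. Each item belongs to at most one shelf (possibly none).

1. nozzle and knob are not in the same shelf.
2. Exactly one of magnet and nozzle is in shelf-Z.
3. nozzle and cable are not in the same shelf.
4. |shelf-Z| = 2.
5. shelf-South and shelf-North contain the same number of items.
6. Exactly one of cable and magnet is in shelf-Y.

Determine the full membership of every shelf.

shelf-Z = {knob, magnet}; shelf-North = {}; shelf-South = {}; shelf-Y = {cable}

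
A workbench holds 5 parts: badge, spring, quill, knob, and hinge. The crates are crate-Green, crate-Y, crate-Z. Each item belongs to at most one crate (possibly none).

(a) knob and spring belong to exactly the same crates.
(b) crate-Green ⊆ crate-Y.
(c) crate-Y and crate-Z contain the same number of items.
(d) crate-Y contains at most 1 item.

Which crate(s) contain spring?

spring: none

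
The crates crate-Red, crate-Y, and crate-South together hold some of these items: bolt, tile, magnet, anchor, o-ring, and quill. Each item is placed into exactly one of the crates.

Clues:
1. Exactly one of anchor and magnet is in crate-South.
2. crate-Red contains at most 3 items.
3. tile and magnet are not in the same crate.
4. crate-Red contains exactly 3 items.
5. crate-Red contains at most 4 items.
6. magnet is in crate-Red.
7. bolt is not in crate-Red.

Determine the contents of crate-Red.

crate-Red = {magnet, o-ring, quill}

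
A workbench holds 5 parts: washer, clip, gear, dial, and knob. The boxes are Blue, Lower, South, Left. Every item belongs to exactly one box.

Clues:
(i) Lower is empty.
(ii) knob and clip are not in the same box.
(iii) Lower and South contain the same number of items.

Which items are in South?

South = {}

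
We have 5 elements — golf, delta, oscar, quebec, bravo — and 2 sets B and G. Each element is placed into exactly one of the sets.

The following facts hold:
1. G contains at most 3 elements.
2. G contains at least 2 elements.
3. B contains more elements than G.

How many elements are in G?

2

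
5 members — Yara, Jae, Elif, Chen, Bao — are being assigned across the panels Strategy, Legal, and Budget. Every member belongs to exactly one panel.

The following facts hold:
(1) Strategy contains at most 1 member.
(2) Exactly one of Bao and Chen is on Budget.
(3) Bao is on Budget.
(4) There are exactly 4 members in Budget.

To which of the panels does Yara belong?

From (3): Bao ∈ Budget.
(2) (exactly one): Chen ∉ Budget.
(4): only 4 candidates remain for Budget, so all are in.

Yara: Budget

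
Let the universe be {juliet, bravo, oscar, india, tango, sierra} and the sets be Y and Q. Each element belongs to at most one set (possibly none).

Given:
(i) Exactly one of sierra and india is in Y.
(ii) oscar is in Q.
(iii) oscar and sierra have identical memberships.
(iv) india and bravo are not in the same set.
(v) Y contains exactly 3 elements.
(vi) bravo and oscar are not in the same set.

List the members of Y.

From (ii): oscar ∈ Q.
(iii): sierra matches oscar: sierra ∉ Y.
(iii): sierra matches oscar: sierra ∈ Q.
(vi): bravo ∉ Q.
(i) (exactly one): india ∈ Y.
(iv): bravo ∉ Y.
(v): only 3 candidates remain for Y, so all are in.

Y = {india, juliet, tango}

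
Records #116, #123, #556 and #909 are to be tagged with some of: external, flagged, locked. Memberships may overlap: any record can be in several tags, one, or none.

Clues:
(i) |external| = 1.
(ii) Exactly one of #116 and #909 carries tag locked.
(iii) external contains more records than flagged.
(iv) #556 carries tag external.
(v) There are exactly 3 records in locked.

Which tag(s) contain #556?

#556: external, locked

From (iv): #556 ∈ external.
(i): external already has 1, so the rest are out.
Suppose #556 ∈ flagged: no assignment then satisfies all the clues, so #556 ∉ flagged.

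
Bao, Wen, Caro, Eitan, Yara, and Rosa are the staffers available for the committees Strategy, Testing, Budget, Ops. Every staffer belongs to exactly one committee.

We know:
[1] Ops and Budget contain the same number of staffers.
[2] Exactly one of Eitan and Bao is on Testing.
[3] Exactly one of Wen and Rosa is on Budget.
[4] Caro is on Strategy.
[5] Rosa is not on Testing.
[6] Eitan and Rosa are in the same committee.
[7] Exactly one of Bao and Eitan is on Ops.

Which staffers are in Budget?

Budget = {Wen, Yara}

From (4): Caro ∈ Strategy.
From (5): Rosa ∉ Testing.
(6): Eitan matches Rosa: Eitan ∉ Testing.
(2) (exactly one): Bao ∈ Testing.
(7) (exactly one): Eitan ∈ Ops.
(6): Rosa matches Eitan: Rosa ∉ Strategy.
(6): Rosa matches Eitan: Rosa ∉ Budget.
(6): Rosa matches Eitan: Rosa ∈ Ops.
(3) (exactly one): Wen ∈ Budget.
Suppose Yara ∉ Budget: no assignment then satisfies all the clues, so Yara ∈ Budget.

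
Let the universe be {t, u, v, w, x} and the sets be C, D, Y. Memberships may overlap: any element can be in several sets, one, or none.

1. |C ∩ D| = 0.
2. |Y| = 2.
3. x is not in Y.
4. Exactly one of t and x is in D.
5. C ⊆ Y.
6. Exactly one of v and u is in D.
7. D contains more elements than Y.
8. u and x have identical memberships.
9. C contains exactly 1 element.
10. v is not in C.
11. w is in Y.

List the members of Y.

Y = {t, w}

From (3): x ∉ Y.
From (10): v ∉ C.
From (11): w ∈ Y.
(5) contrapositive: x ∉ C.
(8): u matches x: u ∉ C.
(8): u matches x: u ∉ Y.
Suppose t ∉ Y: no assignment then satisfies all the clues, so t ∈ Y.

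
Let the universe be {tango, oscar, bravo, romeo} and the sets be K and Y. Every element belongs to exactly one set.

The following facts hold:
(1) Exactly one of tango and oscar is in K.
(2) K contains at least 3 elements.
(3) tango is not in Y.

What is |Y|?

From (3): tango ∉ Y.
Only one set left: tango ∈ K.
(1) (exactly one): oscar ∉ K.
(2): only 3 candidates remain for K, so all are in.
Only one set left: oscar ∈ Y.

1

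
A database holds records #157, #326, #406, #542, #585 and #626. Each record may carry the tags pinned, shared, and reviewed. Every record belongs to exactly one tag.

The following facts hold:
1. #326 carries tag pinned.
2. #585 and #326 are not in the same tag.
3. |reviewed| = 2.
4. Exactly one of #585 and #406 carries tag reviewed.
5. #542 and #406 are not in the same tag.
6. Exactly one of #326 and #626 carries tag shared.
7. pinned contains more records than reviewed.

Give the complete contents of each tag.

pinned = {#157, #326, #406}; shared = {#626}; reviewed = {#542, #585}

From (1): #326 ∈ pinned.
(2): #585 ∉ pinned.
(6) (exactly one): #626 ∈ shared.
Suppose #157 ∉ pinned: no assignment then satisfies all the clues, so #157 ∈ pinned.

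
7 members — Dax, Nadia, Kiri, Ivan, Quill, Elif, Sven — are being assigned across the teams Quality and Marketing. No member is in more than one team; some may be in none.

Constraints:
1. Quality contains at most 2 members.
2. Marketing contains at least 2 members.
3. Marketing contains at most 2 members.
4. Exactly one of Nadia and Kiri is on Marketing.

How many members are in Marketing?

2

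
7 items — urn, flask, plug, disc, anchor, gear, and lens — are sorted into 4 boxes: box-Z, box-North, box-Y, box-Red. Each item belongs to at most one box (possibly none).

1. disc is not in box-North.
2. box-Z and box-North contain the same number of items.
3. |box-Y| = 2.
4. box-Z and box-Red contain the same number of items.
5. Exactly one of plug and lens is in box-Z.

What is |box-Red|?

1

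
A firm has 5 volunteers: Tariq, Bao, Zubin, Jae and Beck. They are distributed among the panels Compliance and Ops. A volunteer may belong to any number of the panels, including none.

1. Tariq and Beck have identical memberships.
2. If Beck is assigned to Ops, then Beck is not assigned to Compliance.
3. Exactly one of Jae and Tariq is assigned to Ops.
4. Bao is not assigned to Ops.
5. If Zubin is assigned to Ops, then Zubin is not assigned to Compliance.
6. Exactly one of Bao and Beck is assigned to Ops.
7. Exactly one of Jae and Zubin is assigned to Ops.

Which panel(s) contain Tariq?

Tariq: Ops

From (4): Bao ∉ Ops.
(6) (exactly one): Beck ∈ Ops.
(1): Tariq matches Beck: Tariq ∈ Ops.
(2): Beck ∉ Compliance.
(3) (exactly one): Jae ∉ Ops.
(7) (exactly one): Zubin ∈ Ops.
(1): Tariq matches Beck: Tariq ∉ Compliance.
(5): Zubin ∉ Compliance.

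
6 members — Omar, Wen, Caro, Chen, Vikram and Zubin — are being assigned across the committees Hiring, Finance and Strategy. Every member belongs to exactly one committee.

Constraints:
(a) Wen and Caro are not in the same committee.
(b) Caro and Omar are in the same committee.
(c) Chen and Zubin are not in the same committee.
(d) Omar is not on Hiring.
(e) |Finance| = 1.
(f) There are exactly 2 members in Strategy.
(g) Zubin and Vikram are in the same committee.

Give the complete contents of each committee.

Hiring = {Vikram, Wen, Zubin}; Finance = {Chen}; Strategy = {Caro, Omar}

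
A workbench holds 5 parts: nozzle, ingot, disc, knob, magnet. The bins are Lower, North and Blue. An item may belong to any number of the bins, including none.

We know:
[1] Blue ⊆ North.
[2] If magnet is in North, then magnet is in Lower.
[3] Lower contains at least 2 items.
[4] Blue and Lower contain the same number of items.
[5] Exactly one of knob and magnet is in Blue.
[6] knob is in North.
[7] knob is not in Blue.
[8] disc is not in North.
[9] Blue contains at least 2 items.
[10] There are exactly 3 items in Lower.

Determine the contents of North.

North = {ingot, knob, magnet, nozzle}

From (6): knob ∈ North.
From (7): knob ∉ Blue.
From (8): disc ∉ North.
(1) contrapositive: disc ∉ Blue.
(5) (exactly one): magnet ∈ Blue.
(1) with magnet ∈ Blue: magnet ∈ North.
(2): magnet ∈ Lower.
Suppose nozzle ∉ North: no assignment then satisfies all the clues, so nozzle ∈ North.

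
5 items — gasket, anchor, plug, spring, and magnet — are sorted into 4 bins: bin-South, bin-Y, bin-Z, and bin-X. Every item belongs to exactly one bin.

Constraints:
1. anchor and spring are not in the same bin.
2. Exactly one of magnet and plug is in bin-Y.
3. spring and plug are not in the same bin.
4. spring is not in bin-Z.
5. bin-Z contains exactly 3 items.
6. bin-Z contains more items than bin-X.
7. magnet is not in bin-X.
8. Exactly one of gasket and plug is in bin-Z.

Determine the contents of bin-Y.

bin-Y = {plug}

From (4): spring ∉ bin-Z.
From (7): magnet ∉ bin-X.
Suppose gasket ∈ bin-Y: no assignment then satisfies all the clues, so gasket ∉ bin-Y.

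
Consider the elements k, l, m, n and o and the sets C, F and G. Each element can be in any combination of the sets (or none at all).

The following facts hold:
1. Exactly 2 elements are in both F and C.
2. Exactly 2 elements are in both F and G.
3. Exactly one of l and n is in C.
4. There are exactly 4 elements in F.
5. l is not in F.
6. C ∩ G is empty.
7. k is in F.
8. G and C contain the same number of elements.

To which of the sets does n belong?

n: C, F

From (5): l ∉ F.
From (7): k ∈ F.
(4): only 4 candidates remain for F, so all are in.
Suppose n ∉ C: no assignment then satisfies all the clues, so n ∈ C.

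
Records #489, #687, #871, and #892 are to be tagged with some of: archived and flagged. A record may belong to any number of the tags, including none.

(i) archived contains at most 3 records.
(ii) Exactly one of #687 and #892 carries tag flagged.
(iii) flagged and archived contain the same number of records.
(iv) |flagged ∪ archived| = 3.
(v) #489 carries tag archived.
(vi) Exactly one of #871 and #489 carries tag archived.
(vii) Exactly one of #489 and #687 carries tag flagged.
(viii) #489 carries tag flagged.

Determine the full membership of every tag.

archived = {#489, #687}; flagged = {#489, #892}

From (v): #489 ∈ archived.
From (viii): #489 ∈ flagged.
(vi) (exactly one): #871 ∉ archived.
(vii) (exactly one): #687 ∉ flagged.
(ii) (exactly one): #892 ∈ flagged.
Suppose #687 ∉ archived: no assignment then satisfies all the clues, so #687 ∈ archived.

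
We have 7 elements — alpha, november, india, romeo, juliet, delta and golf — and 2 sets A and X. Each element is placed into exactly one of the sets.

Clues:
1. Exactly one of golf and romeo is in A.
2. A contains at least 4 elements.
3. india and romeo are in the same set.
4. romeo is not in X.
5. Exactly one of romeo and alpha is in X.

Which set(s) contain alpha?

alpha: X

From (4): romeo ∉ X.
(3): india matches romeo: india ∉ X.
(5) (exactly one): alpha ∈ X.
Only one set left: india ∈ A.
Only one set left: romeo ∈ A.
(1) (exactly one): golf ∉ A.
Only one set left: golf ∈ X.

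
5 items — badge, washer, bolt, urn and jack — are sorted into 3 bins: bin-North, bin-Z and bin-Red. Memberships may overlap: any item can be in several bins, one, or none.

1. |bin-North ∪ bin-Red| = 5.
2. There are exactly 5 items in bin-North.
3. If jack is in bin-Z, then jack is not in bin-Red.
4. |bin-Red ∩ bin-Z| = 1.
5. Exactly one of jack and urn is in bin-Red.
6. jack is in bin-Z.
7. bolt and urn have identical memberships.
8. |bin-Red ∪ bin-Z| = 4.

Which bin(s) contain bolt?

bolt: bin-North, bin-Red

From (6): jack ∈ bin-Z.
(2): only 5 candidates remain for bin-North, so all are in.
(3): jack ∉ bin-Red.
(5) (exactly one): urn ∈ bin-Red.
(7): bolt matches urn: bolt ∈ bin-Red.
Suppose bolt ∈ bin-Z: no assignment then satisfies all the clues, so bolt ∉ bin-Z.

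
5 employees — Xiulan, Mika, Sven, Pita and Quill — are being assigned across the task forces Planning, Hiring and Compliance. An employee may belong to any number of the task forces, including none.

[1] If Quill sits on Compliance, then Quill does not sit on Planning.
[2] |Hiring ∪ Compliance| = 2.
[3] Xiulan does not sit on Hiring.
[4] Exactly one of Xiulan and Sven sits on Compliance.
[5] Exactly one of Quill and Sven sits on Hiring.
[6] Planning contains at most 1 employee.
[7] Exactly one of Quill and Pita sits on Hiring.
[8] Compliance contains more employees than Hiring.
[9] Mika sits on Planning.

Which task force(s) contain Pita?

Pita: none

From (3): Xiulan ∉ Hiring.
From (9): Mika ∈ Planning.
(6): Planning already has 1, so the rest are out.
Suppose Pita ∈ Hiring: no assignment then satisfies all the clues, so Pita ∉ Hiring.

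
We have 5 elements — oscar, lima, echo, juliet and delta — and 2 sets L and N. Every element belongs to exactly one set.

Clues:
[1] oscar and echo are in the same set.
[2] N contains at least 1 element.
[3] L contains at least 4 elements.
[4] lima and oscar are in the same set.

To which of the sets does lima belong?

lima: L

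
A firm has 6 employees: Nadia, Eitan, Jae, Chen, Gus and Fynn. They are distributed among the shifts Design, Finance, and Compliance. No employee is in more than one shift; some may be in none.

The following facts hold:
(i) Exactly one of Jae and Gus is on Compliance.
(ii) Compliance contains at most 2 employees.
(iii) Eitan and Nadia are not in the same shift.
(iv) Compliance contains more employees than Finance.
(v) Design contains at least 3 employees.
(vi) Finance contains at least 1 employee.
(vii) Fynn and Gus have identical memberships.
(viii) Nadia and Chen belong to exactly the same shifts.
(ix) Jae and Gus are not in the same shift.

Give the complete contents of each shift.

Design = {Chen, Jae, Nadia}; Finance = {Eitan}; Compliance = {Fynn, Gus}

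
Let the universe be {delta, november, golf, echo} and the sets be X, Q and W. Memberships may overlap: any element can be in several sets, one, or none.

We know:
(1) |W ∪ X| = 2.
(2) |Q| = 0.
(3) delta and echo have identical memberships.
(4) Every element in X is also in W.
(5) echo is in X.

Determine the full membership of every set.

X = {delta, echo}; Q = {}; W = {delta, echo}

From (5): echo ∈ X.
(2): Q already has 0, so the rest are out.
(3): delta matches echo: delta ∈ X.
(4) with delta ∈ X: delta ∈ W.
(4) with echo ∈ X: echo ∈ W.
Suppose november ∈ X: no assignment then satisfies all the clues, so november ∉ X.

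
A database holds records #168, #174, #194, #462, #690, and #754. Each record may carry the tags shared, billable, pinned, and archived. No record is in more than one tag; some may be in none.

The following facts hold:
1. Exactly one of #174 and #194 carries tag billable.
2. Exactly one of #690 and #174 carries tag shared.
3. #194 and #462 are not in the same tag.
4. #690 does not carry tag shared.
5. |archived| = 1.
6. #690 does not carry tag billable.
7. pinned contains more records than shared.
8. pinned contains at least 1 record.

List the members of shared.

shared = {#174}

From (4): #690 ∉ shared.
From (6): #690 ∉ billable.
(2) (exactly one): #174 ∈ shared.
(1) (exactly one): #194 ∈ billable.
(3): #462 ∉ billable.
Suppose #168 ∈ shared: no assignment then satisfies all the clues, so #168 ∉ shared.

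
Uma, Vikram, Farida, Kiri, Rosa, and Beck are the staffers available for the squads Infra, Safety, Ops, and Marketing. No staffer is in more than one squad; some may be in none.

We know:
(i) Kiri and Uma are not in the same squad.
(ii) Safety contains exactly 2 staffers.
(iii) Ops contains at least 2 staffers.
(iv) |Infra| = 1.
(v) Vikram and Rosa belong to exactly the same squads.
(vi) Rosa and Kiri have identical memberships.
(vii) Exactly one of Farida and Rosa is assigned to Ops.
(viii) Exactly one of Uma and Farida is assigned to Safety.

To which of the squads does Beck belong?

Beck: Safety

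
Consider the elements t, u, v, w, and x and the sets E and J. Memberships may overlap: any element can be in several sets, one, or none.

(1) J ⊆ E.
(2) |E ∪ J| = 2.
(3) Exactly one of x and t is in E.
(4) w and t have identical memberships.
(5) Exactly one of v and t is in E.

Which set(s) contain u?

u: none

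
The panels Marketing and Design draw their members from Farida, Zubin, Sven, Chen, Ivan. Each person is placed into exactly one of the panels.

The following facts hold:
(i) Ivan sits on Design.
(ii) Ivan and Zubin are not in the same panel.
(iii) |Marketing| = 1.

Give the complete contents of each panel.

From (i): Ivan ∈ Design.
(ii): Zubin ∉ Design.
Only one panel left: Zubin ∈ Marketing.
(iii): Marketing already has 1, so the rest are out.
Only one panel left: Farida ∈ Design.
Only one panel left: Sven ∈ Design.
Only one panel left: Chen ∈ Design.

Marketing = {Zubin}; Design = {Chen, Farida, Ivan, Sven}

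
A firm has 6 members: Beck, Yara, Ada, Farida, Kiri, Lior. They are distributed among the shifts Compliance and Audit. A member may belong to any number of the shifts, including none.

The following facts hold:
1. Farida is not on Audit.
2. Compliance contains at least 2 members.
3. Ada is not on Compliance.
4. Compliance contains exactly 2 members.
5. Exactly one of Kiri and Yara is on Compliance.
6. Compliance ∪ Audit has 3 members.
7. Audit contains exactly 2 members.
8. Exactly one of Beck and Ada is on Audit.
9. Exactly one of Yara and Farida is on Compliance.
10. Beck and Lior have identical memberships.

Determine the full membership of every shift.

Compliance = {Farida, Kiri}; Audit = {Ada, Kiri}

From (1): Farida ∉ Audit.
From (3): Ada ∉ Compliance.
Suppose Beck ∈ Compliance: no assignment then satisfies all the clues, so Beck ∉ Compliance.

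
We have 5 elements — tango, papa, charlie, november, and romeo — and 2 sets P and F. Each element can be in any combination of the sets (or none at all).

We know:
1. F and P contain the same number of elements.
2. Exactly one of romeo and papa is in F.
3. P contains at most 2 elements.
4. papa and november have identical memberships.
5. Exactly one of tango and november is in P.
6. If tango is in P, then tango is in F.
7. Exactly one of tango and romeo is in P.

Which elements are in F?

F = {romeo, tango}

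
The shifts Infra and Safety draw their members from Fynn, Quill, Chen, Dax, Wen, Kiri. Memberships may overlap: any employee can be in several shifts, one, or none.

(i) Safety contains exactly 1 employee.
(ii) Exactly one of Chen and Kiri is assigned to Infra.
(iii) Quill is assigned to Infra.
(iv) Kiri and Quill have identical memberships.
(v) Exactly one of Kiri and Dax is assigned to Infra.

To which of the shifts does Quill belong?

From (iii): Quill ∈ Infra.
(iv): Kiri matches Quill: Kiri ∈ Infra.
(v) (exactly one): Dax ∉ Infra.
(ii) (exactly one): Chen ∉ Infra.
Suppose Quill ∈ Safety: no assignment then satisfies all the clues, so Quill ∉ Safety.

Quill: Infra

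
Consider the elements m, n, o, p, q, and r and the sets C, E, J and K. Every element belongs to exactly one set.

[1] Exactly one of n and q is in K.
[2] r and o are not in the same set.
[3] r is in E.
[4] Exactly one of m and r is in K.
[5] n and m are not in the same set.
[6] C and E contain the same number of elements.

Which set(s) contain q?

From (3): r ∈ E.
(2): o ∉ E.
(4) (exactly one): m ∈ K.
(5): n ∉ K.
(1) (exactly one): q ∈ K.

q: K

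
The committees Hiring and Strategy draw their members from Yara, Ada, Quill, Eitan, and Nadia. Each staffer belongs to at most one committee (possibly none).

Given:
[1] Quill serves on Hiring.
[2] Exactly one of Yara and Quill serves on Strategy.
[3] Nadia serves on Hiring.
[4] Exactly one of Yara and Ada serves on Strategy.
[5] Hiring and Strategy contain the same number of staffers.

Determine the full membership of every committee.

Hiring = {Nadia, Quill}; Strategy = {Eitan, Yara}

From (1): Quill ∈ Hiring.
From (3): Nadia ∈ Hiring.
(2) (exactly one): Yara ∈ Strategy.
(4) (exactly one): Ada ∉ Strategy.
Suppose Ada ∈ Hiring: no assignment then satisfies all the clues, so Ada ∉ Hiring.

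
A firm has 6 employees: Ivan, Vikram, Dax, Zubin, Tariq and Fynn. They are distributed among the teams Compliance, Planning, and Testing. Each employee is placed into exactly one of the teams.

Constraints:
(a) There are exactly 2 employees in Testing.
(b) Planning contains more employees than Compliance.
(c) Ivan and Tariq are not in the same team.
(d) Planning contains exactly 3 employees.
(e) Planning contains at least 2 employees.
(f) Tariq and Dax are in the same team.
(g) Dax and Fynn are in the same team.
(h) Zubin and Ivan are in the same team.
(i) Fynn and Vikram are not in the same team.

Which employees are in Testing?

Testing = {Ivan, Zubin}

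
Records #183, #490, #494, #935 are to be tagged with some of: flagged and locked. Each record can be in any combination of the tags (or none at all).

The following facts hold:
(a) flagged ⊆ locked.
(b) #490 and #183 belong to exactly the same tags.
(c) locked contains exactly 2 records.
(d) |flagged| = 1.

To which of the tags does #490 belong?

#490: none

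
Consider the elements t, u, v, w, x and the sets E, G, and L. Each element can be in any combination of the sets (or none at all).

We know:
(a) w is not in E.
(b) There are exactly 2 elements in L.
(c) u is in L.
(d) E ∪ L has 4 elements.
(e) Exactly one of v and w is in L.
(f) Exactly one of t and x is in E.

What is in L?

L = {u, w}

From (a): w ∉ E.
From (c): u ∈ L.
Suppose t ∈ L: no assignment then satisfies all the clues, so t ∉ L.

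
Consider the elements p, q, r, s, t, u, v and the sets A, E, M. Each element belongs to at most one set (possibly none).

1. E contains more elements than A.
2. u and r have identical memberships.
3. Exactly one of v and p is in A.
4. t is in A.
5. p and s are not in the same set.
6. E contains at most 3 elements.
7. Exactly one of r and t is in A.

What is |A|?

2

From (4): t ∈ A.
(7) (exactly one): r ∉ A.
(2): u matches r: u ∉ A.
Suppose q ∈ A: no assignment then satisfies all the clues, so q ∉ A.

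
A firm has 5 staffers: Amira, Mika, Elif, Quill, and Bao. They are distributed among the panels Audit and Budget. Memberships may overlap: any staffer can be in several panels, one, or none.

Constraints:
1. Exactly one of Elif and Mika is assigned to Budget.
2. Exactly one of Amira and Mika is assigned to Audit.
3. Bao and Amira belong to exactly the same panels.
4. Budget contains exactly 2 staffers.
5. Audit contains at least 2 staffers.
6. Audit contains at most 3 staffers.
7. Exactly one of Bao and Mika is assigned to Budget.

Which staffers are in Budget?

Budget = {Mika, Quill}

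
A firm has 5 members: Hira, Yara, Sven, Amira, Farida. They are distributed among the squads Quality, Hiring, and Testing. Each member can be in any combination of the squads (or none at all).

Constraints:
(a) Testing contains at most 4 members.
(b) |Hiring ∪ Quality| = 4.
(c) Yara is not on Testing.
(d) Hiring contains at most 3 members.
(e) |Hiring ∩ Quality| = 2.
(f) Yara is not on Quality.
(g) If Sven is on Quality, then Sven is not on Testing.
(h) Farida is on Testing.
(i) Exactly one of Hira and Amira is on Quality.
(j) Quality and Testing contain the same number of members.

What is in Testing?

Testing = {Amira, Farida, Hira}

From (c): Yara ∉ Testing.
From (f): Yara ∉ Quality.
From (h): Farida ∈ Testing.
Suppose Hira ∉ Testing: no assignment then satisfies all the clues, so Hira ∈ Testing.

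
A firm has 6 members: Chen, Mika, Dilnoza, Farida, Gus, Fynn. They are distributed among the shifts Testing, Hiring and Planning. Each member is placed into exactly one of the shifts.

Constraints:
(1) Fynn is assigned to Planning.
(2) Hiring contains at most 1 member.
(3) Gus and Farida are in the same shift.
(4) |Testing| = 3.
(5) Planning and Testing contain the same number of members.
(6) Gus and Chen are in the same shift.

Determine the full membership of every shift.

From (1): Fynn ∈ Planning.
Suppose Chen ∉ Testing: no assignment then satisfies all the clues, so Chen ∈ Testing.

Testing = {Chen, Farida, Gus}; Hiring = {}; Planning = {Dilnoza, Fynn, Mika}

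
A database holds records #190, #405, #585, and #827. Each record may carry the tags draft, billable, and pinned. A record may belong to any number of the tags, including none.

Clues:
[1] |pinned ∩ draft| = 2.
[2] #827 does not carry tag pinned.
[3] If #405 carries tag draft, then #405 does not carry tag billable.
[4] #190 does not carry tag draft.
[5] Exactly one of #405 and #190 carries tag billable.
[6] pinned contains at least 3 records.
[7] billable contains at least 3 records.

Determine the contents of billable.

billable = {#190, #585, #827}

From (2): #827 ∉ pinned.
From (4): #190 ∉ draft.
(6): only 3 candidates remain for pinned, so all are in.
Suppose #190 ∉ billable: no assignment then satisfies all the clues, so #190 ∈ billable.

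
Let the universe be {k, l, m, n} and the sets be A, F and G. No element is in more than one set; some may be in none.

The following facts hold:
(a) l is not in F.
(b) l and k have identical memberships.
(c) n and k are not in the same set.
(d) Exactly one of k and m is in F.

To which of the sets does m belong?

m: F

From (a): l ∉ F.
(b): k matches l: k ∉ F.
(d) (exactly one): m ∈ F.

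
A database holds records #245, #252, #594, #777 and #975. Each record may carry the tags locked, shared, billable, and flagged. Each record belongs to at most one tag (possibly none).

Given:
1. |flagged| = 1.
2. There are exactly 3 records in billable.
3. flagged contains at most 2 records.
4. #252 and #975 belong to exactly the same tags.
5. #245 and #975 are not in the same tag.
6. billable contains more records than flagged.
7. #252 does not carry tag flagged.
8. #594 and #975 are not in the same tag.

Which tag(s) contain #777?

#777: billable

From (7): #252 ∉ flagged.
(4): #975 matches #252: #975 ∉ flagged.
Suppose #777 ∈ locked: no assignment then satisfies all the clues, so #777 ∉ locked.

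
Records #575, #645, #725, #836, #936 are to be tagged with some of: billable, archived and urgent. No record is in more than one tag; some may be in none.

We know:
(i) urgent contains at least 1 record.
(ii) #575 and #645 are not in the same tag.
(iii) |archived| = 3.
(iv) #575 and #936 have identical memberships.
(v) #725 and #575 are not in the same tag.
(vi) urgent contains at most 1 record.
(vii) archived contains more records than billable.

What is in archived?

archived = {#575, #836, #936}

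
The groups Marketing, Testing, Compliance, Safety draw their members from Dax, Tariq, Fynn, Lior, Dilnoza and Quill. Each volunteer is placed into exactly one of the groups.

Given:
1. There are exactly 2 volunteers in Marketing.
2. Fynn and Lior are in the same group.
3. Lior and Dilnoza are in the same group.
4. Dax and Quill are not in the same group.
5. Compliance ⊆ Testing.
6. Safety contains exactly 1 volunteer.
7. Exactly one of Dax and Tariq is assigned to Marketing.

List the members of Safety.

Safety = {Dax}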